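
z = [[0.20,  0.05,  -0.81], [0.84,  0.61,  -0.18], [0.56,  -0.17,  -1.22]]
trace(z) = -0.41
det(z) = 0.28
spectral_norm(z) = 1.67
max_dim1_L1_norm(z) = 1.95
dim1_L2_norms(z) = [0.84, 1.05, 1.35]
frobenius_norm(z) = 1.91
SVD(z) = [[-0.48,0.21,-0.85], [-0.38,-0.93,-0.01], [-0.79,0.32,0.52]] @ diag([1.6650950395122588, 0.912249500776204, 0.1867066086812092]) @ [[-0.51,-0.07,0.85],[-0.61,-0.67,-0.43],[0.60,-0.74,0.3]]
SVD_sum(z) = [[0.41, 0.06, -0.68], [0.32, 0.05, -0.54], [0.68, 0.10, -1.13]] + [[-0.12, -0.13, -0.08], [0.52, 0.56, 0.36], [-0.18, -0.19, -0.12]] + [[-0.10, 0.12, -0.05], [-0.00, 0.00, -0.00], [0.06, -0.07, 0.03]]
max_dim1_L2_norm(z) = 1.35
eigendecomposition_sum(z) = [[0.10+0.00j, 0.10+0.00j, -0.05+0.00j],[0.64+0.00j, (0.63+0j), -0.32+0.00j],[-0.03+0.00j, (-0.03+0j), (0.01+0j)]] + [[(0.05+0.92j), -0.02-0.18j, (-0.38-0.98j)], [0.10-0.50j, (-0.01+0.1j), (0.07+0.58j)], [0.29+0.84j, (-0.07-0.16j), -0.62-0.81j]] + [[0.05-0.92j, (-0.02+0.18j), (-0.38+0.98j)], [(0.1+0.5j), (-0.01-0.1j), (0.07-0.58j)], [(0.29-0.84j), (-0.07+0.16j), -0.62+0.81j]]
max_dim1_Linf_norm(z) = 1.22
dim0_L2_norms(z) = [1.03, 0.64, 1.48]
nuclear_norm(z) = 2.76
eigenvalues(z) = [(0.75+0j), (-0.58+0.21j), (-0.58-0.21j)]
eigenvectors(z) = [[-0.15+0.00j, 0.67+0.00j, (0.67-0j)], [(-0.99+0j), (-0.36-0.09j), (-0.36+0.09j)], [(0.04+0j), 0.62-0.18j, 0.62+0.18j]]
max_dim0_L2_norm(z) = 1.48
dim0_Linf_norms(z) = [0.84, 0.61, 1.22]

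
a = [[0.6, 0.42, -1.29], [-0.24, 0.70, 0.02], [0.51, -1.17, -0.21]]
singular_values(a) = [1.49, 1.48, 0.0]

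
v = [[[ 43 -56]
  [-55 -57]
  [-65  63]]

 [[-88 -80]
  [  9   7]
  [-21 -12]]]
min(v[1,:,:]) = -88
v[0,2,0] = -65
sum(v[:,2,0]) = -86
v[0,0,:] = [43, -56]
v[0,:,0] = [43, -55, -65]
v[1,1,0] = 9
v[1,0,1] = -80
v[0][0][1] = -56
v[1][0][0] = -88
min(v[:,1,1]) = -57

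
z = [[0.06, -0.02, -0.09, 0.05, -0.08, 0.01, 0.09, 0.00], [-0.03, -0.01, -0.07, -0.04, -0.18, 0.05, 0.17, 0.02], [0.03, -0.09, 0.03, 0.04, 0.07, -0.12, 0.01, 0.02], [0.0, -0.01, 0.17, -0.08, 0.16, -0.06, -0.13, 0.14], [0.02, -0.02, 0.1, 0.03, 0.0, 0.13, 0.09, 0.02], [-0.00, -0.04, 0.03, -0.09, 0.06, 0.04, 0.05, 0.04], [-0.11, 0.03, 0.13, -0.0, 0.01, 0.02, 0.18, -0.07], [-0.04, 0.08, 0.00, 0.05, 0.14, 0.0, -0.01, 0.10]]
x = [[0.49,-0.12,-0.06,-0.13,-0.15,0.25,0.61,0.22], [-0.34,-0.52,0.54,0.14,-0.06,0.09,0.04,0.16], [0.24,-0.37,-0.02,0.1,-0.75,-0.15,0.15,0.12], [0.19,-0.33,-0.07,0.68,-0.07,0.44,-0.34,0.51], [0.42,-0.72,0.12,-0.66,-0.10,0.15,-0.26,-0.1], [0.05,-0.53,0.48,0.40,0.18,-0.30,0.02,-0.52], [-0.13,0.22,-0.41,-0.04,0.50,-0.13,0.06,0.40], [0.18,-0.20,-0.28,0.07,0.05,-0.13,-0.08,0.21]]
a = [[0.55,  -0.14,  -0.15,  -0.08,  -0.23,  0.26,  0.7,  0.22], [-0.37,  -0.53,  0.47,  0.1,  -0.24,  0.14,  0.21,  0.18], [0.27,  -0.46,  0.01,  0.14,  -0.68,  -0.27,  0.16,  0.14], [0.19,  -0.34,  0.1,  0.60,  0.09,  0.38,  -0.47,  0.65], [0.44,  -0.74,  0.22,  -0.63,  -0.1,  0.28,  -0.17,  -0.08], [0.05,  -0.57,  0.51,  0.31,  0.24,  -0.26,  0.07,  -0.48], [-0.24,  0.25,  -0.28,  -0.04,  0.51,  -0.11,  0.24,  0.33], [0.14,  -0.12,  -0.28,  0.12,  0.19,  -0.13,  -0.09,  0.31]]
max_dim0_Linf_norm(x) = 0.75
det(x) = 0.00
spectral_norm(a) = 1.55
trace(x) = 0.50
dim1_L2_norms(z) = [0.17, 0.27, 0.18, 0.32, 0.19, 0.14, 0.26, 0.2]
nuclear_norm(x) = 6.49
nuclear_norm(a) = 6.80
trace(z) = 0.32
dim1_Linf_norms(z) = [0.09, 0.18, 0.12, 0.17, 0.13, 0.09, 0.18, 0.14]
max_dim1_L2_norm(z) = 0.32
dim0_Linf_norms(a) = [0.55, 0.74, 0.51, 0.63, 0.68, 0.38, 0.7, 0.65]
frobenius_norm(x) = 2.60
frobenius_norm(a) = 2.70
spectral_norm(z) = 0.44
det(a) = 0.02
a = z + x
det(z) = -0.00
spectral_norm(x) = 1.46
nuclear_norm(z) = 1.50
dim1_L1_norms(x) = [2.03, 1.89, 1.9, 2.63, 2.53, 2.48, 1.89, 1.2]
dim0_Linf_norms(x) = [0.49, 0.72, 0.54, 0.68, 0.75, 0.44, 0.61, 0.52]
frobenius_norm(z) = 0.63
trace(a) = 0.82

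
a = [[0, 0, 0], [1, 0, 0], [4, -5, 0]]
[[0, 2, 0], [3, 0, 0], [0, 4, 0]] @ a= [[2, 0, 0], [0, 0, 0], [4, 0, 0]]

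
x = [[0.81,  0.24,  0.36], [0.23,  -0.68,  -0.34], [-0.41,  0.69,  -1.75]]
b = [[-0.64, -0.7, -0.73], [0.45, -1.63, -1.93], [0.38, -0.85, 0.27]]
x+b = [[0.17, -0.46, -0.37], [0.68, -2.31, -2.27], [-0.03, -0.16, -1.48]]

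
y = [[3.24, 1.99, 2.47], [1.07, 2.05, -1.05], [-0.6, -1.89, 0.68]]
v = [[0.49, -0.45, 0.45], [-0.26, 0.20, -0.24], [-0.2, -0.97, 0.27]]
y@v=[[0.58, -3.46, 1.65], [0.2, 0.95, -0.29], [0.06, -0.77, 0.37]]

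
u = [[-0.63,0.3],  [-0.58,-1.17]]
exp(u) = [[0.49, 0.12], [-0.23, 0.28]]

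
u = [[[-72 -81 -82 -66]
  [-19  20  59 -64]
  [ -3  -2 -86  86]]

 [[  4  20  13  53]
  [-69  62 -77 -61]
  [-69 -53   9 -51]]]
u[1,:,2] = [13, -77, 9]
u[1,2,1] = -53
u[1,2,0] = -69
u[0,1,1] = 20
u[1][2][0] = -69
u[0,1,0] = -19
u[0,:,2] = [-82, 59, -86]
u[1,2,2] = 9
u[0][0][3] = -66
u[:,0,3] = [-66, 53]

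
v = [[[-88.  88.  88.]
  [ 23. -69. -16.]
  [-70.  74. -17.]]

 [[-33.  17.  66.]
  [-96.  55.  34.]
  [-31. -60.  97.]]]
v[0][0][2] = 88.0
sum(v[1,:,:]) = 49.0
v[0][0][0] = -88.0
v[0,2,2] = -17.0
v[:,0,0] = [-88.0, -33.0]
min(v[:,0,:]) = -88.0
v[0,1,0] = 23.0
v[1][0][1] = 17.0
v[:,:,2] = [[88.0, -16.0, -17.0], [66.0, 34.0, 97.0]]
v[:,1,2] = [-16.0, 34.0]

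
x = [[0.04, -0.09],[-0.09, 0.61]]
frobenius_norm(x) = 0.62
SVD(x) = [[-0.15,0.99], [0.99,0.15]] @ diag([0.623872882677569, 0.026127117322430893]) @ [[-0.15, 0.99], [0.99, 0.15]]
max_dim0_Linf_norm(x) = 0.61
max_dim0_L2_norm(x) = 0.62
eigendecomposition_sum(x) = [[0.03, 0.0], [0.00, 0.0]] + [[0.01, -0.09], [-0.09, 0.61]]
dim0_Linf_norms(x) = [0.09, 0.61]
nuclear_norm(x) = 0.65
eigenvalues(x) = [0.03, 0.62]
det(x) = 0.02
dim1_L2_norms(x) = [0.1, 0.62]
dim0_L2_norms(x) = [0.1, 0.62]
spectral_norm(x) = 0.62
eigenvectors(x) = [[-0.99, 0.15], [-0.15, -0.99]]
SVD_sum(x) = [[0.01, -0.09], [-0.09, 0.61]] + [[0.03,0.0], [0.00,0.00]]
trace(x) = 0.65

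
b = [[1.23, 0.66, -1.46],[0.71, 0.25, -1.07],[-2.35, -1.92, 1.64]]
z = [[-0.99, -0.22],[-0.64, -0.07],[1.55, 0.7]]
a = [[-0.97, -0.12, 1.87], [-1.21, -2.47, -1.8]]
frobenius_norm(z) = 2.08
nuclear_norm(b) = 4.93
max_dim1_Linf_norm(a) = 2.47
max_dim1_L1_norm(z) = 2.25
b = z @ a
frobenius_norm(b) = 4.21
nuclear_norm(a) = 5.35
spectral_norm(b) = 4.13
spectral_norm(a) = 3.37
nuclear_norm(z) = 2.31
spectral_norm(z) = 2.07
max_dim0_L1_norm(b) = 4.29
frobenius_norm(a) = 3.91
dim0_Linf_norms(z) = [1.55, 0.7]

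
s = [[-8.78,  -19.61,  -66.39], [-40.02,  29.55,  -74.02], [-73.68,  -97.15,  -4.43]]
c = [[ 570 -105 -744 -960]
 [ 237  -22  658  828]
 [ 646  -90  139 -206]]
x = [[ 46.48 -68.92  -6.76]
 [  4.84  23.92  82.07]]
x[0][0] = 46.48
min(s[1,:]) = -74.02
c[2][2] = 139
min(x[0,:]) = -68.92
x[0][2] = -6.76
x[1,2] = 82.07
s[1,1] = 29.55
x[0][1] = -68.92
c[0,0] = 570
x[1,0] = 4.84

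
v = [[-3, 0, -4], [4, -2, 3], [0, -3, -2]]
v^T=[[-3, 4, 0], [0, -2, -3], [-4, 3, -2]]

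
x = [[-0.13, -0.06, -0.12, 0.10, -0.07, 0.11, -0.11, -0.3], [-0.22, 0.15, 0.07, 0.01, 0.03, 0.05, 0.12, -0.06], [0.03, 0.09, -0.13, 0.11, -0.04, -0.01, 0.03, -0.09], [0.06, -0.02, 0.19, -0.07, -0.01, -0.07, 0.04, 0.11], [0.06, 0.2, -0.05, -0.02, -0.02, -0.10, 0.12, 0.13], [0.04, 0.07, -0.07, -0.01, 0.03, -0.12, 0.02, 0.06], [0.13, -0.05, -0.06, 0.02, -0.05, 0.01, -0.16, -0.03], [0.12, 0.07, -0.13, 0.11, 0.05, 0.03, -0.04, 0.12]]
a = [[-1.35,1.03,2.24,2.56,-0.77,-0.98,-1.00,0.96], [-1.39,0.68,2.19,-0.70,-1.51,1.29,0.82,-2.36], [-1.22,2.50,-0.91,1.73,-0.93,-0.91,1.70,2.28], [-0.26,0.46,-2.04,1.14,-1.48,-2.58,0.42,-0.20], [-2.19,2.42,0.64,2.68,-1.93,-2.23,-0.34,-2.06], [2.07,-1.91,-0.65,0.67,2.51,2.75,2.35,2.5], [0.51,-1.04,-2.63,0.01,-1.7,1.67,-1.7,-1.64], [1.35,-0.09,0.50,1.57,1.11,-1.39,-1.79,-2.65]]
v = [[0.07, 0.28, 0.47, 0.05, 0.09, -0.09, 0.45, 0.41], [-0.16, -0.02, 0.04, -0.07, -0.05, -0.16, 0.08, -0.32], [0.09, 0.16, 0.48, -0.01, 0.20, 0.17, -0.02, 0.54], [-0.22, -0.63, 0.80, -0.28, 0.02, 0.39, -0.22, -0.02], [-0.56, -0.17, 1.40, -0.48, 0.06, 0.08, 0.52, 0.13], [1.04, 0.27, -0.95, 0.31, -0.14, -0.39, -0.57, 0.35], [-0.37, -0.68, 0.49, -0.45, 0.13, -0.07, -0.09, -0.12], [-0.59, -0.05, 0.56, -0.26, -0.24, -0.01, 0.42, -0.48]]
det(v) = 0.00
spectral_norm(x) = 0.52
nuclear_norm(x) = 1.70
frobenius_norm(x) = 0.78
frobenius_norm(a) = 13.23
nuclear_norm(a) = 31.46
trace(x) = -0.36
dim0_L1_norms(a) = [10.34, 10.13, 11.8, 11.06, 11.94, 13.8, 10.12, 14.65]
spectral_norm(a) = 8.70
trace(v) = -0.65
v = a @ x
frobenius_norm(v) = 3.28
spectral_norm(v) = 2.76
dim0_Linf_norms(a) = [2.19, 2.5, 2.63, 2.68, 2.51, 2.75, 2.35, 2.65]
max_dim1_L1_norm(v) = 4.02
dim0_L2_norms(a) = [4.06, 4.31, 4.78, 4.63, 4.48, 5.23, 4.06, 5.65]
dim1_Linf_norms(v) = [0.47, 0.32, 0.54, 0.8, 1.4, 1.04, 0.68, 0.59]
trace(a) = -3.97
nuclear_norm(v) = 6.24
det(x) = -0.00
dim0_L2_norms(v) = [1.4, 1.03, 2.12, 0.83, 0.39, 0.61, 1.02, 0.97]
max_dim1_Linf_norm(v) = 1.4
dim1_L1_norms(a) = [10.89, 10.94, 12.18, 8.58, 14.49, 15.41, 10.9, 10.45]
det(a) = -5074.45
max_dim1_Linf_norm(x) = 0.3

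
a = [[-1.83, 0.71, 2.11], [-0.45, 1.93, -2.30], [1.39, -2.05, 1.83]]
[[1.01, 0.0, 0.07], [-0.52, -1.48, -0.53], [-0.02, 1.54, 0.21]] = a@[[-0.58, 0.15, -0.53], [-0.31, -0.41, -0.65], [0.08, 0.27, -0.21]]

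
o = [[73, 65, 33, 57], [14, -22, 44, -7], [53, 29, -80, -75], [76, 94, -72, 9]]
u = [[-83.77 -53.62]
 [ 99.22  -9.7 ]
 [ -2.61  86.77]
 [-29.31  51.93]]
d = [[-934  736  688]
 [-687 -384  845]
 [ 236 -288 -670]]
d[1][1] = -384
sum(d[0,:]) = 490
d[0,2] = 688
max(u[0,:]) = -53.62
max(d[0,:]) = 736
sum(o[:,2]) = -75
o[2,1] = 29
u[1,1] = -9.7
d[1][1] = -384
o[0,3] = 57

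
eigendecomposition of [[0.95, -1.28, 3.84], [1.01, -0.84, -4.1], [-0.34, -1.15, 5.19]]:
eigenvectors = [[0.67, -0.97, 0.23], [-0.33, -0.19, 0.96], [0.67, -0.14, 0.18]]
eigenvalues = [5.42, 1.25, -1.37]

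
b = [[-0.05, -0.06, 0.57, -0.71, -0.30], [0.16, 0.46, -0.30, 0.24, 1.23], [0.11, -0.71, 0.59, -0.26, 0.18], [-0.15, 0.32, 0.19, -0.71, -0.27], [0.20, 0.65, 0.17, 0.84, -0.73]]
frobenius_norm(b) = 2.50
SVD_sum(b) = [[-0.1, -0.32, 0.39, -0.54, -0.46],[0.12, 0.40, -0.49, 0.69, 0.58],[-0.06, -0.21, 0.25, -0.36, -0.3],[-0.06, -0.21, 0.25, -0.35, -0.3],[0.04, 0.12, -0.14, 0.2, 0.17]] + [[-0.0, -0.04, -0.0, -0.05, 0.08], [-0.03, -0.26, -0.02, -0.33, 0.56], [-0.02, -0.19, -0.01, -0.24, 0.41], [-0.0, -0.00, -0.0, -0.00, 0.0], [0.05, 0.46, 0.03, 0.58, -0.98]] + [[-0.04, 0.22, -0.04, -0.15, 0.01], [-0.04, 0.23, -0.04, -0.16, 0.01], [0.08, -0.41, 0.07, 0.29, -0.01], [-0.1, 0.51, -0.09, -0.36, 0.02], [0.00, -0.02, 0.0, 0.02, -0.0]] + [[0.09, 0.08, 0.22, 0.04, 0.07], [0.1, 0.09, 0.25, 0.04, 0.08], [0.11, 0.10, 0.28, 0.05, 0.09], [0.01, 0.01, 0.03, 0.0, 0.01], [0.12, 0.10, 0.28, 0.05, 0.09]] + [[0.00, -0.0, -0.0, -0.0, -0.00], [0.0, -0.00, -0.0, -0.00, -0.0], [-0.0, 0.0, 0.0, 0.00, 0.00], [-0.00, 0.0, 0.00, 0.0, 0.0], [-0.00, 0.00, 0.00, 0.00, 0.00]]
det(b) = 0.00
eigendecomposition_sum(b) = [[(-0.07+0.05j), (0.1+0.13j), 0.08+0.03j, (-0.3+0.32j), -0.13-0.34j],[0.01-0.09j, -0.18-0.01j, (-0.08+0.04j), -0.03-0.49j, 0.38+0.15j],[0.00-0.04j, (-0.08-0j), (-0.04+0.02j), -0.02-0.22j, (0.17+0.07j)],[(-0.08+0.06j), 0.12+0.15j, 0.09+0.04j, (-0.37+0.39j), (-0.16-0.42j)],[0.06+0.10j, (0.18-0.11j), 0.05-0.10j, (0.37+0.44j), (-0.46+0.12j)]] + [[(-0.07-0.05j),  0.10-0.13j,  0.08-0.03j,  -0.30-0.32j,  -0.13+0.34j], [0.01+0.09j,  (-0.18+0.01j),  -0.08-0.04j,  -0.03+0.49j,  0.38-0.15j], [0.04j,  (-0.08+0j),  -0.04-0.02j,  (-0.02+0.22j),  0.17-0.07j], [-0.08-0.06j,  0.12-0.15j,  0.09-0.04j,  (-0.37-0.39j),  -0.16+0.42j], [(0.06-0.1j),  0.18+0.11j,  0.05+0.10j,  0.37-0.44j,  (-0.46-0.12j)]] + [[-0.56-0.00j, -2.38-0.00j, -0.07-0.00j, -0.85-0.00j, (-1.51-0j)],[0.38+0.00j, 1.61+0.00j, (0.05+0j), (0.58+0j), 1.02+0.00j],[-0.92-0.00j, -3.93-0.00j, -0.11-0.00j, -1.41-0.00j, (-2.49-0j)],[0.02+0.00j, (0.08+0j), 0.00+0.00j, (0.03+0j), (0.05+0j)],[-0.00-0.00j, (-0.02-0j), (-0-0j), (-0.01-0j), (-0.01-0j)]] + [[0.64+0.00j, 2.12+0.00j, 0.48+0.00j, (0.74+0j), 1.46+0.00j], [-0.24-0.00j, -0.78-0.00j, (-0.18-0j), (-0.28-0j), -0.54-0.00j], [(1.03+0j), (3.38+0j), (0.77+0j), (1.19+0j), 2.33+0.00j], [-0.00-0.00j, (-0.01-0j), (-0-0j), -0.00-0.00j, (-0-0j)], [(0.09+0j), 0.31+0.00j, (0.07+0j), (0.11+0j), (0.21+0j)]] + [[-0j, 0.00-0.00j, -0.00-0.00j, -0.00-0.00j, (-0-0j)], [(-0+0j), -0.00+0.00j, 0j, 0.00+0.00j, 0.00+0.00j], [(-0+0j), (-0+0j), 0.00+0.00j, 0j, 0.00+0.00j], [(-0+0j), (-0+0j), 0.00+0.00j, 0.00+0.00j, 0j], [-0.00+0.00j, (-0+0j), 0.00+0.00j, 0j, 0.00+0.00j]]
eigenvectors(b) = [[-0.05-0.41j, (-0.05+0.41j), (0.49+0j), 0.52+0.00j, 0.92+0.00j], [0.38+0.28j, 0.38-0.28j, (-0.33+0j), -0.19+0.00j, (-0.04+0j)], [0.17+0.12j, (0.17-0.12j), (0.81+0j), (0.83+0j), -0.29+0.00j], [-0.06-0.51j, (-0.06+0.51j), -0.02+0.00j, (-0+0j), (-0.24+0j)], [-0.55+0.00j, -0.55-0.00j, 0.00+0.00j, (0.08+0j), -0.13+0.00j]]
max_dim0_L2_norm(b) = 1.5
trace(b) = -0.44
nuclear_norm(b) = 4.70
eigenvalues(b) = [(-1.12+0.56j), (-1.12-0.56j), (0.95+0j), (0.84+0j), 0j]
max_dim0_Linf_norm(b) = 1.23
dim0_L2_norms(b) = [0.32, 1.12, 0.91, 1.36, 1.5]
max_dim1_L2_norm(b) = 1.38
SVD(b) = [[-0.53,0.07,-0.30,-0.43,0.67], [0.67,0.46,-0.31,-0.49,0.03], [-0.35,0.34,0.56,-0.54,-0.4], [-0.34,0.0,-0.7,-0.06,-0.62], [0.19,-0.82,0.03,-0.54,-0.09]] @ diag([1.6609488881912562, 1.5100418297724345, 0.9145924001775697, 0.6160693103331991, 0.00134519766355307]) @ [[0.11, 0.36, -0.44, 0.62, 0.52], [-0.04, -0.37, -0.03, -0.47, 0.8], [0.15, -0.8, 0.14, 0.56, -0.03], [-0.35, -0.30, -0.84, -0.14, -0.26], [0.92, -0.04, -0.29, -0.24, -0.13]]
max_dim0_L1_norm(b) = 2.76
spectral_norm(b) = 1.66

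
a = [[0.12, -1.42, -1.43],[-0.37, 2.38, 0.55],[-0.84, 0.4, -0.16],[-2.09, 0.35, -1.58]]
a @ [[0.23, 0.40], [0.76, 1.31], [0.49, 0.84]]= [[-1.75,-3.01],[1.99,3.43],[0.03,0.05],[-0.99,-1.70]]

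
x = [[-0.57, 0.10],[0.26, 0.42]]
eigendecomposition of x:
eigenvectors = [[-0.97, -0.1], [0.25, -1.00]]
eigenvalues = [-0.6, 0.45]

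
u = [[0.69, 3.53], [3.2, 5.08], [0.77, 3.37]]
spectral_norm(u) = 7.69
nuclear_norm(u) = 9.04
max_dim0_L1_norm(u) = 11.98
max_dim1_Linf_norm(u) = 5.08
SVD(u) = [[-0.46, 0.60], [-0.77, -0.63], [-0.44, 0.49]] @ diag([7.687949266036442, 1.352270713596115]) @ [[-0.41, -0.91], [-0.91, 0.41]]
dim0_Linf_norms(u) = [3.2, 5.08]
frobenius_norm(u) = 7.81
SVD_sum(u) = [[1.43, 3.2],[2.42, 5.43],[1.38, 3.10]] + [[-0.74, 0.33], [0.78, -0.35], [-0.61, 0.27]]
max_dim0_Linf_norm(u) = 5.08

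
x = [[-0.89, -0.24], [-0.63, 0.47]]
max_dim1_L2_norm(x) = 0.92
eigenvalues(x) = [-0.99, 0.57]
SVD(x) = [[-0.79, -0.61], [-0.61, 0.79]] @ diag([1.0938075255887496, 0.5206583303524654]) @ [[1.0,-0.09], [0.09,1.0]]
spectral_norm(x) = 1.09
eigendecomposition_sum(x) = [[-0.93, -0.15],[-0.40, -0.07]] + [[0.04, -0.09], [-0.23, 0.54]]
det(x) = -0.57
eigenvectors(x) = [[-0.92, 0.16],  [-0.4, -0.99]]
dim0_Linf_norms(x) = [0.89, 0.47]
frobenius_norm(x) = 1.21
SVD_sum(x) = [[-0.86, 0.08],[-0.67, 0.06]] + [[-0.03,  -0.32], [0.04,  0.41]]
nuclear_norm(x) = 1.61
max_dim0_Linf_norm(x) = 0.89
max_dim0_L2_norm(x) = 1.09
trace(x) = -0.42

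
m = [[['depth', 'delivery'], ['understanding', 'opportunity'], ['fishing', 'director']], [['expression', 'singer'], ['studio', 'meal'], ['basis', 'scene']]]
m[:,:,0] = [['depth', 'understanding', 'fishing'], ['expression', 'studio', 'basis']]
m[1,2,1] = 'scene'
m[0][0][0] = 'depth'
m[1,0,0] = 'expression'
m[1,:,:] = [['expression', 'singer'], ['studio', 'meal'], ['basis', 'scene']]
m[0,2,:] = ['fishing', 'director']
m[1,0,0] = 'expression'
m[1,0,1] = 'singer'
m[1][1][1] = 'meal'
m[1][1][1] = 'meal'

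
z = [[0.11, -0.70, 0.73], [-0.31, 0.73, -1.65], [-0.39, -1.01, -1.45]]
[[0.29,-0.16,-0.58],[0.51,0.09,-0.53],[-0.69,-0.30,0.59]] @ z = [[0.31, 0.27, 1.32], [0.23, 0.24, 0.99], [-0.21, -0.33, -0.86]]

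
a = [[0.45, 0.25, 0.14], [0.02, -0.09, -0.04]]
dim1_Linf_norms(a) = [0.45, 0.09]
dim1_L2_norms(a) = [0.53, 0.1]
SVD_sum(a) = [[0.45, 0.26, 0.14], [-0.03, -0.02, -0.01]] + [[0.0, -0.01, -0.00], [0.05, -0.07, -0.03]]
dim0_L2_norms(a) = [0.45, 0.27, 0.15]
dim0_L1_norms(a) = [0.47, 0.34, 0.18]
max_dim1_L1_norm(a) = 0.84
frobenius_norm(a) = 0.54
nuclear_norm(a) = 0.63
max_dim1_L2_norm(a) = 0.53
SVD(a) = [[-1.00, 0.07], [0.07, 1.0]] @ diag([0.53471733220742, 0.09368764399310944]) @ [[-0.84, -0.48, -0.27],[0.54, -0.77, -0.32]]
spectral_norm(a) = 0.53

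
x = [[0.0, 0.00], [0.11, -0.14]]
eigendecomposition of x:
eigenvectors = [[0.0, 0.79],[1.0, 0.62]]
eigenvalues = [-0.14, 0.0]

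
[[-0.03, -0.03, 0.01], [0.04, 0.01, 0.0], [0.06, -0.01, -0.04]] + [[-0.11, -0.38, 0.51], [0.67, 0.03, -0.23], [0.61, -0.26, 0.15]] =[[-0.14,-0.41,0.52], [0.71,0.04,-0.23], [0.67,-0.27,0.11]]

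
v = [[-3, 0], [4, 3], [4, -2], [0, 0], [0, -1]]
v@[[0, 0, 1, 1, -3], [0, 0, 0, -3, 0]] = [[0, 0, -3, -3, 9], [0, 0, 4, -5, -12], [0, 0, 4, 10, -12], [0, 0, 0, 0, 0], [0, 0, 0, 3, 0]]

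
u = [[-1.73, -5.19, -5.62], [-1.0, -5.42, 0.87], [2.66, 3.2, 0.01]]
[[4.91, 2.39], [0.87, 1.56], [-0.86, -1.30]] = u@[[-0.01,  -0.15], [-0.26,  -0.28], [-0.63,  -0.12]]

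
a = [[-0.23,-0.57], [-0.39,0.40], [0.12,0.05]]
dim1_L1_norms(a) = [0.8, 0.79, 0.17]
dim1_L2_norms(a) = [0.61, 0.56, 0.13]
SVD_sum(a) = [[0.04, -0.55],[-0.03, 0.43],[-0.00, 0.04]] + [[-0.27,-0.02], [-0.36,-0.03], [0.12,0.01]]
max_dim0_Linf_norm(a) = 0.57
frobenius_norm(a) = 0.84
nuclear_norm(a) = 1.17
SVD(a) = [[0.79, 0.58],[-0.61, 0.77],[-0.06, -0.26]] @ diag([0.6990896289758073, 0.4669836085543776]) @ [[0.07, -1.00], [-1.00, -0.07]]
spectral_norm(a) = 0.70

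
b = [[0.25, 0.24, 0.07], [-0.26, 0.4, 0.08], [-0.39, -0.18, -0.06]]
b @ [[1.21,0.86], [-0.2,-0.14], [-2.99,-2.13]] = [[0.05, 0.03], [-0.63, -0.45], [-0.26, -0.18]]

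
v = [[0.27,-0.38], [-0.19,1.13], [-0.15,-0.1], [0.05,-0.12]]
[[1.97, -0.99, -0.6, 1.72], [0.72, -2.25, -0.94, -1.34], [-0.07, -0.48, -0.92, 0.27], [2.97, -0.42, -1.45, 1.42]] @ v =[[0.9,-2.01], [0.70,-2.56], [0.22,-0.46], [1.17,-1.63]]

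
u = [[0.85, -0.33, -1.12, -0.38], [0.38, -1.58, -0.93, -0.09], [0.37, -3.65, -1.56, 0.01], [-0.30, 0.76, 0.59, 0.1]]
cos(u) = [[0.75, -0.97, 0.01, 0.17], [0.07, -0.13, -0.43, 0.02], [0.35, -2.15, -0.07, -0.05], [0.01, 0.66, 0.19, 0.96]]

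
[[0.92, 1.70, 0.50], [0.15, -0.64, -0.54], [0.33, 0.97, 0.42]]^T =[[0.92,0.15,0.33], [1.7,-0.64,0.97], [0.5,-0.54,0.42]]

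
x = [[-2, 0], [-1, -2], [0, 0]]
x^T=[[-2, -1, 0], [0, -2, 0]]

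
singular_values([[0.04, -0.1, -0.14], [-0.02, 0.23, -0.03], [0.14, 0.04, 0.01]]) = [0.26, 0.15, 0.13]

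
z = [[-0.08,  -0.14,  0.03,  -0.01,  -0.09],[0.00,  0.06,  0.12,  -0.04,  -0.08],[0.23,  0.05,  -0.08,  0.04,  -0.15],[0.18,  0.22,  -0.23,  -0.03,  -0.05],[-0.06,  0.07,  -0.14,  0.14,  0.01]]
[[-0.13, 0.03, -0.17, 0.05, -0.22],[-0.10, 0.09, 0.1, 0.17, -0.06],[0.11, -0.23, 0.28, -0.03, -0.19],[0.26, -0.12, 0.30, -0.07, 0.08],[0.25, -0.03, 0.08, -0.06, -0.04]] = z@[[0.13, -0.95, 0.73, -0.47, 0.13], [0.51, 0.46, 1.05, 0.53, 0.57], [-0.7, 0.31, 0.27, 0.61, 0.04], [0.85, -0.52, 0.65, -0.24, -0.55], [0.22, -0.06, -0.35, -0.72, 1.51]]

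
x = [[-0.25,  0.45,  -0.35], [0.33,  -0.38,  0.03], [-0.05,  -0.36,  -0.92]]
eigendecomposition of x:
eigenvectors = [[0.82+0.00j,(0.43+0.42j),(0.43-0.42j)], [0.52+0.00j,-0.21-0.38j,-0.21+0.38j], [-0.22+0.00j,0.67+0.00j,0.67-0.00j]]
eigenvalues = [(0.13+0j), (-0.84+0.17j), (-0.84-0.17j)]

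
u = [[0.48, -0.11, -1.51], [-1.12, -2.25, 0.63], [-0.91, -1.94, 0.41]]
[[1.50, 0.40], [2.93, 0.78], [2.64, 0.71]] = u @ [[-0.6,-0.16], [-1.31,-0.35], [-1.09,-0.29]]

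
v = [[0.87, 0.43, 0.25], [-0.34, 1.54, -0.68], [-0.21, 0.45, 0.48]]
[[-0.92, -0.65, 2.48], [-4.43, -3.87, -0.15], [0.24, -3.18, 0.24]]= v @ [[-0.66, 1.7, 2.25], [-2.07, -3.35, 0.75], [2.16, -2.75, 0.79]]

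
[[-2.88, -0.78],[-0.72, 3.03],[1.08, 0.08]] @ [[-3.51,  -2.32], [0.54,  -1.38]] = [[9.69, 7.76], [4.16, -2.51], [-3.75, -2.62]]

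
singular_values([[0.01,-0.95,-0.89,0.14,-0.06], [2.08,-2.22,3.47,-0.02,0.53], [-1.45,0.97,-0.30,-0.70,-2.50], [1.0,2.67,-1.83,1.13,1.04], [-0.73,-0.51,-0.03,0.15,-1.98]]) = [5.45, 4.13, 1.86, 1.21, 0.34]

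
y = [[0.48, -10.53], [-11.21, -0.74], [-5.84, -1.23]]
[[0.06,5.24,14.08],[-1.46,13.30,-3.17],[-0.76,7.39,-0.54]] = y @ [[0.13, -1.15, 0.37], [0.0, -0.55, -1.32]]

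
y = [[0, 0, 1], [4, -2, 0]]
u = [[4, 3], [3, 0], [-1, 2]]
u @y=[[12, -6, 4], [0, 0, 3], [8, -4, -1]]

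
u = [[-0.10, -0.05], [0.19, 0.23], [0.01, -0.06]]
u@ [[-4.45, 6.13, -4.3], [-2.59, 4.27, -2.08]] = [[0.57, -0.83, 0.53], [-1.44, 2.15, -1.30], [0.11, -0.19, 0.08]]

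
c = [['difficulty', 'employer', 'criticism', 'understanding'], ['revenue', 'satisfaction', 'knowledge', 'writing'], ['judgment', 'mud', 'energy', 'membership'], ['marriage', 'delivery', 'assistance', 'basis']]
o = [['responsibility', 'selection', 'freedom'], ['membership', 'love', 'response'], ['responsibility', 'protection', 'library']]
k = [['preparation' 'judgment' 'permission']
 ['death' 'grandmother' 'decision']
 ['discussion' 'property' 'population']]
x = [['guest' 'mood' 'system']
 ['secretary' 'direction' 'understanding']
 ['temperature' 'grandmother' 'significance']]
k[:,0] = ['preparation', 'death', 'discussion']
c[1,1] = 'satisfaction'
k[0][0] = 'preparation'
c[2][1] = 'mud'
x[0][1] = 'mood'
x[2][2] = 'significance'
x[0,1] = 'mood'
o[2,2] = 'library'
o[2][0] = 'responsibility'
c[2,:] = ['judgment', 'mud', 'energy', 'membership']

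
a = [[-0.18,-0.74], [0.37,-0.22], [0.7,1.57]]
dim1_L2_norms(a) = [0.76, 0.43, 1.72]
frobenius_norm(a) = 1.93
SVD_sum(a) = [[-0.28,  -0.70], [-0.02,  -0.06], [0.64,  1.59]] + [[0.10, -0.04], [0.39, -0.16], [0.06, -0.02]]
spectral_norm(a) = 1.88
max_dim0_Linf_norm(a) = 1.57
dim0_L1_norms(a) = [1.25, 2.53]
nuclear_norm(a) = 2.32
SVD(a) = [[-0.4,  -0.25], [-0.04,  -0.96], [0.92,  -0.14]] @ diag([1.877047716199101, 0.44372499491434575]) @ [[0.37, 0.93], [-0.93, 0.37]]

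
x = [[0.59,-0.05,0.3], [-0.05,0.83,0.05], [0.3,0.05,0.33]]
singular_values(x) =[0.84, 0.78, 0.13]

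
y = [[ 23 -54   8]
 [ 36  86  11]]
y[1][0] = 36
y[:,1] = [-54, 86]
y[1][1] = 86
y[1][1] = 86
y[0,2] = 8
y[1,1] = 86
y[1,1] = 86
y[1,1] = 86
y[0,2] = 8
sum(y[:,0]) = 59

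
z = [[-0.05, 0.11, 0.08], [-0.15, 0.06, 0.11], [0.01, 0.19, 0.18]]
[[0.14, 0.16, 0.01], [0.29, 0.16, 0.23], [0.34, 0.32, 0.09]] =z@ [[-0.20, -0.00, -0.42], [-0.83, 0.63, -2.04], [2.8, 1.11, 2.67]]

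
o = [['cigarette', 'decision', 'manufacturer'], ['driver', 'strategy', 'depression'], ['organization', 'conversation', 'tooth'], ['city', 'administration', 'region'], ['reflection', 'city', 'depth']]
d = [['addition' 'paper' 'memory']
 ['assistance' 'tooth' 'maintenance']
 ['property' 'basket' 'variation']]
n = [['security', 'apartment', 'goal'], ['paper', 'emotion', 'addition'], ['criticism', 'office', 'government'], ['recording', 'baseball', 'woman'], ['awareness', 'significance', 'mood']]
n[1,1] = 'emotion'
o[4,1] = 'city'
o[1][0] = 'driver'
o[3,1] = 'administration'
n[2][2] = 'government'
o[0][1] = 'decision'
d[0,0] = 'addition'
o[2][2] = 'tooth'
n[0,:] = ['security', 'apartment', 'goal']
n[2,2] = 'government'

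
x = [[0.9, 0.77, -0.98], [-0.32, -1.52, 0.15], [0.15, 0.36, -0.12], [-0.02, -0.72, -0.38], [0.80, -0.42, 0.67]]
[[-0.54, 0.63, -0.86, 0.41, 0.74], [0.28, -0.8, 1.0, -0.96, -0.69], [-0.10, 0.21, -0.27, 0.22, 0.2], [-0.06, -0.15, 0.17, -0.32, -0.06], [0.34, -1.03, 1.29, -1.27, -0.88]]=x @[[-0.01, -0.47, 0.55, -0.75, -0.3], [-0.14, 0.56, -0.69, 0.74, 0.45], [0.43, -0.63, 0.84, -0.53, -0.68]]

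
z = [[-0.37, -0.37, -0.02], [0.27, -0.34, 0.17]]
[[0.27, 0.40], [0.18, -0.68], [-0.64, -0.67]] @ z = [[0.01, -0.24, 0.06], [-0.25, 0.16, -0.12], [0.06, 0.46, -0.10]]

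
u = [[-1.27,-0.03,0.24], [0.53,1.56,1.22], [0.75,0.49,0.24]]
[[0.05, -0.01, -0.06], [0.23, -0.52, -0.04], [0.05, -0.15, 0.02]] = u@[[-0.02, -0.01, 0.05], [0.07, -0.23, -0.05], [0.11, -0.13, 0.01]]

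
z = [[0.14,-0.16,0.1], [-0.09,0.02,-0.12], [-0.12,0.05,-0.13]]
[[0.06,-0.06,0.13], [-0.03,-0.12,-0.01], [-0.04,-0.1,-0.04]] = z @[[0.39, 0.16, 0.79], [-0.05, 1.19, -0.50], [-0.05, 1.05, -0.60]]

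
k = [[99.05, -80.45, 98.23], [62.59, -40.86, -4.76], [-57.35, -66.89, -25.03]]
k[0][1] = -80.45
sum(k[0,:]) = 116.83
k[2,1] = -66.89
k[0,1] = -80.45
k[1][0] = 62.59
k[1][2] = -4.76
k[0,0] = 99.05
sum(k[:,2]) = 68.44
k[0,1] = -80.45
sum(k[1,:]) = 16.970000000000006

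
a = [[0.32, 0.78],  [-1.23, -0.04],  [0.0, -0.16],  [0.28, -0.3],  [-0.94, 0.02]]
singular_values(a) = [1.61, 0.84]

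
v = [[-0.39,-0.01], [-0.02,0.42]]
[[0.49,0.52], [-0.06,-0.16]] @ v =[[-0.2, 0.21], [0.03, -0.07]]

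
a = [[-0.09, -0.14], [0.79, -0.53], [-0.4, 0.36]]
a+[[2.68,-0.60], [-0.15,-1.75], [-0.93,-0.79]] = [[2.59, -0.74], [0.64, -2.28], [-1.33, -0.43]]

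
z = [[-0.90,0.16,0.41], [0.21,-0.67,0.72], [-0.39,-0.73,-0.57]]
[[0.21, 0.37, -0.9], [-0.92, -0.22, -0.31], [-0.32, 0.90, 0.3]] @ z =[[0.24,0.44,0.87], [0.90,0.23,-0.36], [0.36,-0.87,0.35]]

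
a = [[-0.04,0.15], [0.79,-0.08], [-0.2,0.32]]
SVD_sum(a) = [[-0.07, 0.02], [0.77, -0.18], [-0.26, 0.06]] + [[0.03,0.13], [0.02,0.10], [0.06,0.26]]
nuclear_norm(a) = 1.15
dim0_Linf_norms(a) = [0.79, 0.32]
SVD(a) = [[-0.09, -0.43], [0.94, -0.33], [-0.32, -0.84]] @ diag([0.8349011981774334, 0.31613286650060063]) @ [[0.97,-0.23], [-0.23,-0.97]]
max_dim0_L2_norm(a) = 0.82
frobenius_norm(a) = 0.89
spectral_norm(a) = 0.83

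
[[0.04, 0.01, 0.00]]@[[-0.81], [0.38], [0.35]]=[[-0.03]]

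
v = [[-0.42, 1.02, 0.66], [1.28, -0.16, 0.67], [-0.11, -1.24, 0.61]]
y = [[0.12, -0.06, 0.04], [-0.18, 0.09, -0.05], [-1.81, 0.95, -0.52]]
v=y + [[-0.54, 1.08, 0.62], [1.46, -0.25, 0.72], [1.7, -2.19, 1.13]]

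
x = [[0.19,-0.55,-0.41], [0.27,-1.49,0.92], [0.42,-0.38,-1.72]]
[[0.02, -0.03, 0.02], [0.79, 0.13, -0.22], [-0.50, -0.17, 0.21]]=x @[[-0.0, -0.02, 0.02], [-0.31, -0.03, 0.07], [0.36, 0.10, -0.13]]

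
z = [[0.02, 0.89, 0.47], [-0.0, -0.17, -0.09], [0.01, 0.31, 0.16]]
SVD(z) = [[-0.93, 0.13, -0.34], [0.18, -0.66, -0.73], [-0.32, -0.74, 0.59]] @ diag([1.082666308675304, 0.00543135497578016, 0.002040696576951627]) @ [[-0.02, -0.88, -0.47], [-0.88, -0.2, 0.42], [-0.47, 0.42, -0.78]]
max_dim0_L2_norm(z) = 0.96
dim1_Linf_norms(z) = [0.89, 0.17, 0.31]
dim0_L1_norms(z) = [0.03, 1.37, 0.72]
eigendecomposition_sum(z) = [[0.05, 0.49, 0.25], [-0.01, -0.07, -0.03], [0.02, 0.18, 0.09]] + [[-0.03, 0.39, 0.22],  [0.01, -0.10, -0.06],  [-0.01, 0.12, 0.07]] + [[0.00,0.00,-0.0],[-0.00,-0.00,0.0],[0.0,0.00,-0.0]]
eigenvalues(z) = [0.07, -0.06, -0.0]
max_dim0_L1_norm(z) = 1.37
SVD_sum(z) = [[0.02,0.89,0.47], [-0.00,-0.17,-0.09], [0.01,0.31,0.16]] + [[-0.00, -0.0, 0.00], [0.00, 0.00, -0.00], [0.00, 0.00, -0.00]] + [[0.0, -0.0, 0.0], [0.0, -0.0, 0.0], [-0.00, 0.00, -0.00]]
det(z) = 0.00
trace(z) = 0.01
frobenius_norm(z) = 1.08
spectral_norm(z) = 1.08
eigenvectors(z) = [[-0.93, 0.93, -0.34], [0.13, -0.24, 0.45], [-0.35, 0.29, -0.83]]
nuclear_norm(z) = 1.09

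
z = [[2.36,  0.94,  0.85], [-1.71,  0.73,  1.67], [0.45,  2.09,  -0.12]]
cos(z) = [[-1.29, -0.91, -0.72], [1.08, -0.61, -0.34], [0.27, -0.75, -0.62]]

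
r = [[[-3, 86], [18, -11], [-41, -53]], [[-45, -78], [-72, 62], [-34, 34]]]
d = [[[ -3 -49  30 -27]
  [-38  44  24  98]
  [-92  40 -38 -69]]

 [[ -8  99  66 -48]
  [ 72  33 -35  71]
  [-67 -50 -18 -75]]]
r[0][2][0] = -41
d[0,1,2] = 24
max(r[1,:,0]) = -34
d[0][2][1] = 40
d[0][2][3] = -69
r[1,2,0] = -34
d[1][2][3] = -75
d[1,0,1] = 99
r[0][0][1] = 86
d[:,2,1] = [40, -50]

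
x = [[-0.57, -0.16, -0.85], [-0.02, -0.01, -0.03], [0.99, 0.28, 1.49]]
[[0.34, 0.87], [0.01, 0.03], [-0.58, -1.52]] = x @[[-1.84, -0.52], [0.01, 0.40], [0.83, -0.75]]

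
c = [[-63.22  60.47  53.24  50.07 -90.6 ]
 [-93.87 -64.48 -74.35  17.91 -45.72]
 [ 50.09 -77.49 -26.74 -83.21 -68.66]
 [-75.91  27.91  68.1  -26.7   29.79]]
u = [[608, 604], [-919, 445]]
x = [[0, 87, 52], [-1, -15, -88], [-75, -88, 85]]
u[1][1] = 445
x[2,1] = -88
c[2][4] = -68.66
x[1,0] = -1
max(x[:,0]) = 0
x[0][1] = 87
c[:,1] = [60.47, -64.48, -77.49, 27.91]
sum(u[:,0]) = -311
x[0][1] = 87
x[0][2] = 52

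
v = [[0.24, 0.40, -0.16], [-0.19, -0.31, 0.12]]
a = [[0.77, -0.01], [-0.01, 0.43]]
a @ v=[[0.19, 0.31, -0.12], [-0.08, -0.14, 0.05]]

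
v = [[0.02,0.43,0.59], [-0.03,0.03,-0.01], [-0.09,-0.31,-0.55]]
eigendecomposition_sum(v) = [[0.20, 0.38, 0.81], [0.01, 0.02, 0.04], [-0.15, -0.29, -0.63]] + [[-0.18, 0.05, -0.23], [-0.04, 0.01, -0.05], [0.06, -0.02, 0.08]] + [[0.00, -0.0, 0.00], [0.00, -0.0, 0.00], [-0.0, 0.00, -0.0]]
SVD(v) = [[-0.75,-0.57,0.32], [-0.01,-0.48,-0.88], [0.66,-0.66,0.36]] @ diag([0.966451481508554, 0.08928314604022633, 0.000231782399515757]) @ [[-0.08, -0.55, -0.83], [0.7, -0.62, 0.34], [0.71, 0.56, -0.43]]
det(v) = -0.00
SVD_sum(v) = [[0.06, 0.4, 0.61], [0.0, 0.0, 0.0], [-0.05, -0.35, -0.53]] + [[-0.04, 0.03, -0.02], [-0.03, 0.03, -0.01], [-0.04, 0.04, -0.02]] + [[0.0,0.0,-0.0],[-0.00,-0.0,0.00],[0.00,0.0,-0.00]]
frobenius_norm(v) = 0.97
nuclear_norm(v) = 1.06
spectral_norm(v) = 0.97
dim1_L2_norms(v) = [0.73, 0.04, 0.64]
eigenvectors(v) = [[-0.79, 0.92, -0.71], [-0.04, 0.21, -0.56], [0.61, -0.32, 0.43]]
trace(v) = -0.50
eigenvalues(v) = [-0.41, -0.09, -0.0]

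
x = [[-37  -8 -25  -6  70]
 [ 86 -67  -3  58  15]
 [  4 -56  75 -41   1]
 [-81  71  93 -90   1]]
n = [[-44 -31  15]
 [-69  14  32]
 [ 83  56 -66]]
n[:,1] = [-31, 14, 56]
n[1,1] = 14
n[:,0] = [-44, -69, 83]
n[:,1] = [-31, 14, 56]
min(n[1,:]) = -69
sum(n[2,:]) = 73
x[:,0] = [-37, 86, 4, -81]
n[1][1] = 14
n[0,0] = -44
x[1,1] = -67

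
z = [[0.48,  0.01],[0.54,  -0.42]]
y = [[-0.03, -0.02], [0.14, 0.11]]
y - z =[[-0.51, -0.03], [-0.4, 0.53]]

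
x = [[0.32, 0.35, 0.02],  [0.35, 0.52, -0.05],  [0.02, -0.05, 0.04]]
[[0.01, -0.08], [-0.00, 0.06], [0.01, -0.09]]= x @ [[-0.03, 0.28], [0.04, -0.34], [0.3, -2.71]]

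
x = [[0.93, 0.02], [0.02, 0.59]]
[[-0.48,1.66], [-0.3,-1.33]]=x@[[-0.51, 1.83], [-0.49, -2.31]]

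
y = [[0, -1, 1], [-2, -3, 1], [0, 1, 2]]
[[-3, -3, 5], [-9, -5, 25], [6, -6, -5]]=y @ [[-1, 1, -5], [4, 0, -5], [1, -3, 0]]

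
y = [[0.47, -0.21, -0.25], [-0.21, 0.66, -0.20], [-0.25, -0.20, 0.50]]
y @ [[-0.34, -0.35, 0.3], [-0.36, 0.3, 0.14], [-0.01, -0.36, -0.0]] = [[-0.08, -0.14, 0.11], [-0.16, 0.34, 0.03], [0.15, -0.15, -0.10]]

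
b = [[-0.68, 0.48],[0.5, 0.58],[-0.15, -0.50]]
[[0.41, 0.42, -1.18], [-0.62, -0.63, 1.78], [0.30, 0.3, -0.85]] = b @ [[-0.85, -0.86, 2.42], [-0.34, -0.35, 0.98]]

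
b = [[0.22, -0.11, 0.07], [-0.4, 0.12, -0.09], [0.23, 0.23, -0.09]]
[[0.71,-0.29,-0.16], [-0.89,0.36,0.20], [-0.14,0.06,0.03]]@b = [[0.24, -0.15, 0.09],[-0.29, 0.19, -0.11],[-0.05, 0.03, -0.02]]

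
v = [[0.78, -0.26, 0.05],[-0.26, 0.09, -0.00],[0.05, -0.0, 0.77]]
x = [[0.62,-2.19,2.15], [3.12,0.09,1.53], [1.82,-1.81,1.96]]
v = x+[[0.16,  1.93,  -2.1], [-3.38,  0.00,  -1.53], [-1.77,  1.81,  -1.19]]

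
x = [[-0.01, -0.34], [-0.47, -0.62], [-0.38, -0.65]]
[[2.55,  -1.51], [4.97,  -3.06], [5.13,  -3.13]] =x @ [[-0.70, 0.69],[-7.49, 4.41]]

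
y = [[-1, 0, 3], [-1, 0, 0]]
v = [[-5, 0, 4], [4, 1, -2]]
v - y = [[-4, 0, 1], [5, 1, -2]]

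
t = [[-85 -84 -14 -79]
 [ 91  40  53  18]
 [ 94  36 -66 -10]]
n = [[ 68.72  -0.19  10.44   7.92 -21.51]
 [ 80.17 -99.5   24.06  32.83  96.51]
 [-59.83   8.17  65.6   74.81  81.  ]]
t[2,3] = -10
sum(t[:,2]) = -27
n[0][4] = -21.51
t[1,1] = 40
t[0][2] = -14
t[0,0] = -85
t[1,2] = 53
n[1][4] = 96.51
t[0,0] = -85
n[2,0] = -59.83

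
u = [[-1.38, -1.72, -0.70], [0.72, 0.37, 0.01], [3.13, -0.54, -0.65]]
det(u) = 0.55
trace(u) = -1.66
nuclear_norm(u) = 5.63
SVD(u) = [[-0.42, 0.88, 0.23], [0.21, -0.15, 0.97], [0.88, 0.45, -0.12]] @ diag([3.520177027148058, 2.0301881206663053, 0.07674563339026043]) @ [[0.99, 0.09, -0.08], [0.05, -0.89, -0.45], [-0.11, 0.44, -0.89]]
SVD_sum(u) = [[-1.46, -0.13, 0.12],  [0.74, 0.07, -0.06],  [3.09, 0.28, -0.25]] + [[0.08, -1.59, -0.8], [-0.01, 0.27, 0.14], [0.04, -0.82, -0.41]] + [[-0.0, 0.01, -0.02], [-0.01, 0.03, -0.07], [0.00, -0.0, 0.01]]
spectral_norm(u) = 3.52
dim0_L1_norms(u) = [5.23, 2.63, 1.36]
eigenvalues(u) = [(-0.9+1.74j), (-0.9-1.74j), (0.14+0j)]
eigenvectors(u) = [[-0.05+0.47j, -0.05-0.47j, (0.14+0j)],[(0.13-0.08j), (0.13+0.08j), -0.48+0.00j],[(0.87+0j), 0.87-0.00j, 0.87+0.00j]]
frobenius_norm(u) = 4.06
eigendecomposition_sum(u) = [[(-0.69+0.79j),-0.84-0.17j,-0.35-0.22j],  [(0.35+0.02j),(0.13+0.26j),(0.01+0.14j)],  [1.58+1.12j,-0.16+1.58j,(-0.34+0.69j)]] + [[(-0.69-0.79j),(-0.84+0.17j),(-0.35+0.22j)], [(0.35-0.02j),0.13-0.26j,(0.01-0.14j)], [(1.58-1.12j),(-0.16-1.58j),-0.34-0.69j]] + [[(-0.01+0j), (-0.03+0j), 0.00-0.00j], [0.02-0.00j, (0.12-0j), (-0.02+0j)], [-0.04+0.00j, -0.22+0.00j, 0.03-0.00j]]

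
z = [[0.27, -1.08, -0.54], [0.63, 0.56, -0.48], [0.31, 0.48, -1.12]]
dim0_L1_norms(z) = [1.21, 2.12, 2.14]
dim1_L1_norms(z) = [1.89, 1.67, 1.91]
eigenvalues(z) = [(0.31+0.87j), (0.31-0.87j), (-0.91+0j)]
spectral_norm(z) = 1.52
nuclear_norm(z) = 3.18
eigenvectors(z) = [[0.81+0.00j, (0.81-0j), (0.48+0j)], [-0.05-0.55j, (-0.05+0.55j), 0.08+0.00j], [(0.03-0.21j), (0.03+0.21j), (0.88+0j)]]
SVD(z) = [[0.04, -0.98, -0.17], [0.59, 0.17, -0.79], [0.81, -0.07, 0.58]] @ diag([1.5211803117110925, 1.253927969207807, 0.4078910483216408]) @ [[0.42, 0.44, -0.80], [-0.14, 0.90, 0.42], [-0.9, 0.06, -0.44]]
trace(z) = -0.29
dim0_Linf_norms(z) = [0.63, 1.08, 1.12]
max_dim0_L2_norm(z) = 1.33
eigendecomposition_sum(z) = [[(0.12+0.47j), (-0.64+0.33j), -0.00-0.29j], [(0.31-0.11j), 0.26+0.42j, -0.19+0.02j], [(0.12-0.01j), (0.06+0.18j), -0.07-0.01j]] + [[(0.12-0.47j), (-0.64-0.33j), -0.00+0.29j],[0.31+0.11j, (0.26-0.42j), -0.19-0.02j],[0.12+0.01j, (0.06-0.18j), (-0.07+0.01j)]] + [[0.03-0.00j, 0.20-0.00j, -0.53+0.00j], [(0.01-0j), 0.03-0.00j, -0.09+0.00j], [(0.06-0j), 0.36-0.00j, (-0.97+0j)]]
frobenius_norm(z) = 2.01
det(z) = -0.78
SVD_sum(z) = [[0.03,0.03,-0.05], [0.37,0.39,-0.71], [0.51,0.54,-0.98]] + [[0.18, -1.11, -0.52],[-0.03, 0.19, 0.09],[0.01, -0.07, -0.04]] + [[0.06, -0.00, 0.03], [0.29, -0.02, 0.14], [-0.21, 0.01, -0.10]]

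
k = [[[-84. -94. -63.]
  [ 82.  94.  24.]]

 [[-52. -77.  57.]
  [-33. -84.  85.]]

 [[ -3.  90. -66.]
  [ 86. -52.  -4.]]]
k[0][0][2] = -63.0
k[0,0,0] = -84.0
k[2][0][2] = -66.0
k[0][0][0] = -84.0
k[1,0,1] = -77.0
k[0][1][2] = 24.0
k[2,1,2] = -4.0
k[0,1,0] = 82.0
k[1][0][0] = -52.0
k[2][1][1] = -52.0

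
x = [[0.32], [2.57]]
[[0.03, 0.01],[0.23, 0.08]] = x @ [[0.09, 0.03]]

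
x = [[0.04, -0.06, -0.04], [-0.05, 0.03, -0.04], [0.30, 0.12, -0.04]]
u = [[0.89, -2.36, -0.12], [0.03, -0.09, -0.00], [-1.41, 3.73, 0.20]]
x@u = [[0.09,-0.24,-0.01], [0.01,-0.03,-0.00], [0.33,-0.87,-0.04]]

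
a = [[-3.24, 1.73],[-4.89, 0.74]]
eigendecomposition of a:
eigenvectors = [[0.35-0.37j, (0.35+0.37j)], [0.86+0.00j, 0.86-0.00j]]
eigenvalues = [(-1.25+2.12j), (-1.25-2.12j)]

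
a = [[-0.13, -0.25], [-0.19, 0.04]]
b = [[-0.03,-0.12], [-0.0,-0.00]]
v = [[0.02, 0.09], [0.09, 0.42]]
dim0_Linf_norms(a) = [0.19, 0.25]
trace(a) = -0.09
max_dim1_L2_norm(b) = 0.12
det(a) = -0.05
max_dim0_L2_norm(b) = 0.12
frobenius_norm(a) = 0.34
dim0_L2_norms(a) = [0.23, 0.25]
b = a @ v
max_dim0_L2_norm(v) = 0.43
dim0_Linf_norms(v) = [0.09, 0.42]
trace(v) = 0.44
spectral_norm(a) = 0.29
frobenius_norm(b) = 0.12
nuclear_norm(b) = 0.12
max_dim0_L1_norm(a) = 0.32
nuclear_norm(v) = 0.44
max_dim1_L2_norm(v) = 0.43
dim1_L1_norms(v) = [0.11, 0.51]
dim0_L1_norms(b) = [0.03, 0.12]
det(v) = 0.00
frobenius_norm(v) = 0.44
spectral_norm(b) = 0.12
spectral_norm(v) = 0.44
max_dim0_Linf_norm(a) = 0.25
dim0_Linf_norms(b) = [0.03, 0.12]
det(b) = 0.00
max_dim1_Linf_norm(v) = 0.42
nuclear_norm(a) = 0.47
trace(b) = -0.03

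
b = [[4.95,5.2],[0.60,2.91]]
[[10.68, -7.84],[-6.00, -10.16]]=b@[[5.52, 2.66], [-3.2, -4.04]]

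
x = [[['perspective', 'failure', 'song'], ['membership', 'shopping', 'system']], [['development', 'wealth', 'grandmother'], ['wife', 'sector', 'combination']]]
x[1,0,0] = 'development'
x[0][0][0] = 'perspective'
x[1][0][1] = 'wealth'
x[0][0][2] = 'song'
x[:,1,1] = ['shopping', 'sector']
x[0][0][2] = 'song'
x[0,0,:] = ['perspective', 'failure', 'song']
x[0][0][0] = 'perspective'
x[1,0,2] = 'grandmother'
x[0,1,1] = 'shopping'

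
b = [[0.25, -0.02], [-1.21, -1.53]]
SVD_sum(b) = [[0.09, 0.11], [-1.22, -1.52]] + [[0.16, -0.13], [0.01, -0.01]]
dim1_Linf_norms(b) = [0.25, 1.53]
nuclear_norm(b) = 2.16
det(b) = -0.41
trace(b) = -1.28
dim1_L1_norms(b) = [0.27, 2.74]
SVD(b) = [[-0.07,1.00], [1.0,0.07]] @ diag([1.955671999036092, 0.20795920798602893]) @ [[-0.63,-0.78], [0.78,-0.63]]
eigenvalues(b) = [0.26, -1.54]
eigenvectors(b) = [[0.83, 0.01],[-0.56, 1.0]]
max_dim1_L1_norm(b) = 2.74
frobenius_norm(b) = 1.97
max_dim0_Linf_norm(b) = 1.53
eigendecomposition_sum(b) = [[0.26, -0.0], [-0.18, 0.00]] + [[-0.01, -0.02], [-1.03, -1.53]]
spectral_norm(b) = 1.96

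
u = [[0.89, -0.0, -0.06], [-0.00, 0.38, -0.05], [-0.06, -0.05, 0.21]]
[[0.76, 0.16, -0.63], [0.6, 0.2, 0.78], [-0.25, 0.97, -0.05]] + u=[[1.65, 0.16, -0.69], [0.60, 0.58, 0.73], [-0.31, 0.92, 0.16]]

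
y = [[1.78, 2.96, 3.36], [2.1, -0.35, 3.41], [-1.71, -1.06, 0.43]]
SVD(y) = [[-0.78, -0.46, -0.42], [-0.6, 0.73, 0.33], [0.15, 0.51, -0.85]] @ diag([5.919174476845369, 2.450622917597208, 1.6033155735567686]) @ [[-0.49,-0.38,-0.78],[-0.06,-0.88,0.47],[0.87,-0.28,-0.41]]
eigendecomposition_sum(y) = [[(1.24+0.49j), (1+0.24j), 1.87-1.73j], [0.57+0.56j, 0.50+0.37j, 1.44-0.51j], [(-0.82+0.53j), -0.57+0.50j, 0.23+1.87j]] + [[(1.24-0.49j), 1.00-0.24j, 1.87+1.73j], [0.57-0.56j, 0.50-0.37j, (1.44+0.51j)], [-0.82-0.53j, -0.57-0.50j, 0.23-1.87j]] + [[-0.69+0.00j, (0.96-0j), (-0.38+0j)], [(0.97-0j), -1.34+0.00j, 0.53-0.00j], [(-0.06+0j), 0.09-0.00j, -0.03+0.00j]]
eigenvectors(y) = [[0.72+0.00j, (0.72-0j), (-0.58+0j)], [0.40+0.17j, (0.4-0.17j), (0.81+0j)], [(-0.31+0.43j), -0.31-0.43j, -0.05+0.00j]]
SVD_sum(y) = [[2.29, 1.78, 3.62], [1.76, 1.37, 2.78], [-0.45, -0.35, -0.71]] + [[0.07, 0.99, -0.53], [-0.11, -1.57, 0.84], [-0.08, -1.09, 0.59]] + [[-0.58, 0.19, 0.27], [0.45, -0.15, -0.21], [-1.18, 0.38, 0.56]]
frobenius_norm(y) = 6.60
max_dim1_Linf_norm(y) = 3.41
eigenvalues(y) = [(1.96+2.72j), (1.96-2.72j), (-2.07+0j)]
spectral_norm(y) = 5.92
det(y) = -23.26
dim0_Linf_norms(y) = [2.1, 2.96, 3.41]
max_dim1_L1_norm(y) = 8.1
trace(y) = 1.86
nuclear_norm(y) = 9.97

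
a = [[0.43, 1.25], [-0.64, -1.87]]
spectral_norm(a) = 2.38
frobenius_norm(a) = 2.38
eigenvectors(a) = [[0.95, -0.56], [-0.32, 0.83]]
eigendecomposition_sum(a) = [[0.00,  0.0],[-0.0,  -0.00]] + [[0.43, 1.25], [-0.64, -1.87]]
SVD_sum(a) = [[0.43,  1.25], [-0.64,  -1.87]] + [[0.00, -0.0], [0.00, -0.00]]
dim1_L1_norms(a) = [1.68, 2.51]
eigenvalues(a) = [0.0, -1.44]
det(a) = -0.00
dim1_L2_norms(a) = [1.32, 1.98]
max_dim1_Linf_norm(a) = 1.87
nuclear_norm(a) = 2.38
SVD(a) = [[-0.56, 0.83], [0.83, 0.56]] @ diag([2.3777924692515686, 0.0017242884116336224]) @ [[-0.32, -0.95], [0.95, -0.32]]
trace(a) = -1.44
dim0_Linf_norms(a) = [0.64, 1.87]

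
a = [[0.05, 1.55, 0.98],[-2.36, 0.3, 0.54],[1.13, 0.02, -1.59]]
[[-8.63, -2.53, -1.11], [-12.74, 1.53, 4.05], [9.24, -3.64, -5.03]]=a @ [[4.25,-0.58,-1.49], [-3.91,-2.78,-1.98], [-2.84,1.84,2.08]]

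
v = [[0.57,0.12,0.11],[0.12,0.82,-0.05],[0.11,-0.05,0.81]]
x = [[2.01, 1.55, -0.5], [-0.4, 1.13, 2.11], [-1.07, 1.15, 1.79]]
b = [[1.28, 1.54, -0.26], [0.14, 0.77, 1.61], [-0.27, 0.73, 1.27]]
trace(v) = 2.20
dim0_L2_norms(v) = [0.59, 0.83, 0.82]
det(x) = -3.58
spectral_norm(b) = 2.43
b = x @ v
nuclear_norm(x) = 6.37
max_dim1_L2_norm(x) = 2.59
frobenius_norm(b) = 3.08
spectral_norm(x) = 3.39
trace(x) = 4.93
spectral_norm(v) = 0.87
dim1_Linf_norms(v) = [0.57, 0.82, 0.81]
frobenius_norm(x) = 4.27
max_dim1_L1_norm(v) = 0.99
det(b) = -1.28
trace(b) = 3.32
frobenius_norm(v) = 1.31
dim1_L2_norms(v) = [0.59, 0.83, 0.82]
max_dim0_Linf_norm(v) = 0.82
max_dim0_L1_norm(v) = 0.99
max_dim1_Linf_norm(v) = 0.82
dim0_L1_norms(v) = [0.8, 0.99, 0.97]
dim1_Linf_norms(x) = [2.01, 2.11, 1.79]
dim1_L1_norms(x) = [4.06, 3.64, 4.01]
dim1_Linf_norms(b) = [1.54, 1.61, 1.27]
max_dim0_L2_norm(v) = 0.83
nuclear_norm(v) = 2.20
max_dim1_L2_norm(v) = 0.83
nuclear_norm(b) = 4.59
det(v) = 0.35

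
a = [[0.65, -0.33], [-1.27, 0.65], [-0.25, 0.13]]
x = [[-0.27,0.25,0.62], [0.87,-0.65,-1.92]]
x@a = [[-0.65, 0.33], [1.87, -0.96]]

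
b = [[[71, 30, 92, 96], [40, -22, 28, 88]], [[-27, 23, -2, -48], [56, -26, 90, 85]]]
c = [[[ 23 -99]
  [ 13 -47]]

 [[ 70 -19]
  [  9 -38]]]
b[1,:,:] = [[-27, 23, -2, -48], [56, -26, 90, 85]]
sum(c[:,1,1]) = -85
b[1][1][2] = 90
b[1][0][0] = -27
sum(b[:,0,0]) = 44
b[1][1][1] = -26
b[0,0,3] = 96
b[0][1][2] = 28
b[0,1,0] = 40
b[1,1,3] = 85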